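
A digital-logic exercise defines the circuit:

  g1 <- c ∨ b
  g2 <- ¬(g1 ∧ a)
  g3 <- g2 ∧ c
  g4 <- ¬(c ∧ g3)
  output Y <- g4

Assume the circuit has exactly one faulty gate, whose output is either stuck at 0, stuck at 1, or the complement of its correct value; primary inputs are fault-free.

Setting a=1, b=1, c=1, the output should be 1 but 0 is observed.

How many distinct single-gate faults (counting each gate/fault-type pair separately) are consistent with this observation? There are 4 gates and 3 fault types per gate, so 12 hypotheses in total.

Fault-free: g1=1, g2=0, g3=0, g4=1 → 1. Observed 0.
  g1 stuck-at-0: output 0 ✓
  g1 stuck-at-1: output 1 ✗
  g1 inverted output: output 0 ✓
  g2 stuck-at-0: output 1 ✗
  g2 stuck-at-1: output 0 ✓
  g2 inverted output: output 0 ✓
  g3 stuck-at-0: output 1 ✗
  g3 stuck-at-1: output 0 ✓
  g3 inverted output: output 0 ✓
  g4 stuck-at-0: output 0 ✓
  g4 stuck-at-1: output 1 ✗
  g4 inverted output: output 0 ✓
Consistent faults: {g1 stuck-at-0, g1 inverted output, g2 stuck-at-1, g2 inverted output, g3 stuck-at-1, g3 inverted output, g4 stuck-at-0, g4 inverted output} — 8 in all.

8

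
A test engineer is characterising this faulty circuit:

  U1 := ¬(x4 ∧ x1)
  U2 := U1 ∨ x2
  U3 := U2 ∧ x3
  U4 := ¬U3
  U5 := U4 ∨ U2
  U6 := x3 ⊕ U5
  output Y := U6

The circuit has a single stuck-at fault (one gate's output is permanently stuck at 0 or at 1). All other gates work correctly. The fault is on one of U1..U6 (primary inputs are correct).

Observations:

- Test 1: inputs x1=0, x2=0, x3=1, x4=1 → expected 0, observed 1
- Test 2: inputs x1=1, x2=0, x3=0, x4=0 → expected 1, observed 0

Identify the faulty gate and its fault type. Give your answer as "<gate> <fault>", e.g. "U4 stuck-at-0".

U5 stuck-at-0

Fault-free values for test 1 (x1=0, x2=0, x3=1, x4=1): U1=1, U2=1, U3=1, U4=0, U5=1, U6=0, giving Y=0. Observed 1.
Test 1: faults giving observed 1 are {U5 stuck-at-0, U6 stuck-at-1}.
Test 2 (x1=1, x2=0, x3=0, x4=0): fault-free U1=1, U2=1, U3=0, U4=1, U5=1, U6=1 → 1; observed 0. Eliminates U6 stuck-at-1.
Only U5 stuck-at-0 is consistent with every test.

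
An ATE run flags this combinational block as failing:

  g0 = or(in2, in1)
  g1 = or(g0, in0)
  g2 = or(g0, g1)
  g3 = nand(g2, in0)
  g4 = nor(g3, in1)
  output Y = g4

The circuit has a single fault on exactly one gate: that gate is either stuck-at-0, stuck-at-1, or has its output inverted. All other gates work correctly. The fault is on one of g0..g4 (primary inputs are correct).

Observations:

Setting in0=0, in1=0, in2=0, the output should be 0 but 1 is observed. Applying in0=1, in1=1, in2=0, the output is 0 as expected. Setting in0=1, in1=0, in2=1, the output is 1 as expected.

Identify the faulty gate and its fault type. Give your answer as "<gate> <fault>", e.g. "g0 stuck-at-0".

Fault-free values for test 1 (in0=0, in1=0, in2=0): g0=0, g1=0, g2=0, g3=1, g4=0, giving Y=0. Observed 1.
Test 1: faults giving observed 1 are {g3 stuck-at-0, g3 inverted output, g4 stuck-at-1, g4 inverted output}.
Test 2 (in0=1, in1=1, in2=0): fault-free g0=1, g1=1, g2=1, g3=0, g4=0 → 0; observed 0. Eliminates g4 stuck-at-1, g4 inverted output.
Test 3 (in0=1, in1=0, in2=1): fault-free g0=1, g1=1, g2=1, g3=0, g4=1 → 1; observed 1. Eliminates g3 inverted output.
Only g3 stuck-at-0 is consistent with every test.

g3 stuck-at-0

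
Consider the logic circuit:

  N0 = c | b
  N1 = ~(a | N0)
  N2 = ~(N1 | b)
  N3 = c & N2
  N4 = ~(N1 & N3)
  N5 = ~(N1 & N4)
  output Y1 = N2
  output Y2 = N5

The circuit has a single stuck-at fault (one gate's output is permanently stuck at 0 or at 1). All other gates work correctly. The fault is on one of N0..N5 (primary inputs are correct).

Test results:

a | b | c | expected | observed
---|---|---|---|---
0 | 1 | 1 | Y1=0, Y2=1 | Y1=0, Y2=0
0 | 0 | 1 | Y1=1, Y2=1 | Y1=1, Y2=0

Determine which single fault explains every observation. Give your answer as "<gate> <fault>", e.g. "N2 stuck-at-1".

N5 stuck-at-0

Fault-free values for test 1 (a=0, b=1, c=1): N0=1, N1=0, N2=0, N3=0, N4=1, N5=1, giving Y1=0, Y2=1. Observed Y1=0, Y2=0.
Test 1: faults giving observed Y1=0, Y2=0 are {N0 stuck-at-0, N1 stuck-at-1, N5 stuck-at-0}.
Test 2 (a=0, b=0, c=1): fault-free N0=1, N1=0, N2=1, N3=1, N4=1, N5=1 → Y1=1, Y2=1; observed Y1=1, Y2=0. Eliminates N0 stuck-at-0, N1 stuck-at-1.
Only N5 stuck-at-0 is consistent with every test.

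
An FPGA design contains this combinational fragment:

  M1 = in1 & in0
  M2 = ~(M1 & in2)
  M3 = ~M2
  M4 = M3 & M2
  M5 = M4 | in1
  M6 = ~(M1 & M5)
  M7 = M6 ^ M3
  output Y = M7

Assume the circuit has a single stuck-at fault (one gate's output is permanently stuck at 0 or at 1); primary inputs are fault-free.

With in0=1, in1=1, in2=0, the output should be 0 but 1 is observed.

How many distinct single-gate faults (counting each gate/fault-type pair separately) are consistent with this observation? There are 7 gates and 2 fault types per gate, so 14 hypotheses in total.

6

Fault-free: M1=1, M2=1, M3=0, M4=0, M5=1, M6=0, M7=0 → 0. Observed 1.
  M1 stuck-at-0: output 1 ✓
  M1 stuck-at-1: output 0 ✗
  M2 stuck-at-0: output 1 ✓
  M2 stuck-at-1: output 0 ✗
  M3 stuck-at-0: output 0 ✗
  M3 stuck-at-1: output 1 ✓
  M4 stuck-at-0: output 0 ✗
  M4 stuck-at-1: output 0 ✗
  M5 stuck-at-0: output 1 ✓
  M5 stuck-at-1: output 0 ✗
  M6 stuck-at-0: output 0 ✗
  M6 stuck-at-1: output 1 ✓
  M7 stuck-at-0: output 0 ✗
  M7 stuck-at-1: output 1 ✓
Consistent faults: {M1 stuck-at-0, M2 stuck-at-0, M3 stuck-at-1, M5 stuck-at-0, M6 stuck-at-1, M7 stuck-at-1} — 6 in all.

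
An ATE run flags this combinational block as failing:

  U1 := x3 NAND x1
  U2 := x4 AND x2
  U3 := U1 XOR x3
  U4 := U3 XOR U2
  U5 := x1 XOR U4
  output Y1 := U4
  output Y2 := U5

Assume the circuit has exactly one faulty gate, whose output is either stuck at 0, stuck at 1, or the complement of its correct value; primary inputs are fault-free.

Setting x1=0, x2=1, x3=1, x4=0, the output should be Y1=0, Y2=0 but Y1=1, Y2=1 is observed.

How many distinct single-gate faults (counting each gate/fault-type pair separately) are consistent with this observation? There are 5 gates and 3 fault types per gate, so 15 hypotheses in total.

8

Fault-free: U1=1, U2=0, U3=0, U4=0, U5=0 → Y1=0, Y2=0. Observed Y1=1, Y2=1.
  U1: stuck-at-0, inverted output ✓; others ✗
  U2: stuck-at-1, inverted output ✓; others ✗
  U3: stuck-at-1, inverted output ✓; others ✗
  U4: stuck-at-1, inverted output ✓; others ✗
  U5: none of the 3 fault types match ✗
Consistent faults: {U1 stuck-at-0, U1 inverted output, U2 stuck-at-1, U2 inverted output, U3 stuck-at-1, U3 inverted output, U4 stuck-at-1, U4 inverted output} — 8 in all.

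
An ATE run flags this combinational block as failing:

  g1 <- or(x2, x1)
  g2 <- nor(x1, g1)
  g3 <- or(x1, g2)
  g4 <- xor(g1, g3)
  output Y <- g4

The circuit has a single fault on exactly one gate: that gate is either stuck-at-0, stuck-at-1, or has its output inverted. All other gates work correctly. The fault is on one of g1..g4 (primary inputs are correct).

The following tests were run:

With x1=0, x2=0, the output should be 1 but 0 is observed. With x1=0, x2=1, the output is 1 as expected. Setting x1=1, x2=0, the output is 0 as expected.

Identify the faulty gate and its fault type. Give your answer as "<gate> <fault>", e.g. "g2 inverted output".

g2 stuck-at-0

Fault-free values for test 1 (x1=0, x2=0): g1=0, g2=1, g3=1, g4=1, giving Y=1. Observed 0.
Test 1: faults giving observed 0 are {g2 stuck-at-0, g2 inverted output, g3 stuck-at-0, g3 inverted output, g4 stuck-at-0, g4 inverted output}.
Test 2 (x1=0, x2=1): fault-free g1=1, g2=0, g3=0, g4=1 → 1; observed 1. Eliminates g2 inverted output, g3 inverted output, g4 stuck-at-0, g4 inverted output.
Test 3 (x1=1, x2=0): fault-free g1=1, g2=0, g3=1, g4=0 → 0; observed 0. Eliminates g3 stuck-at-0.
Only g2 stuck-at-0 is consistent with every test.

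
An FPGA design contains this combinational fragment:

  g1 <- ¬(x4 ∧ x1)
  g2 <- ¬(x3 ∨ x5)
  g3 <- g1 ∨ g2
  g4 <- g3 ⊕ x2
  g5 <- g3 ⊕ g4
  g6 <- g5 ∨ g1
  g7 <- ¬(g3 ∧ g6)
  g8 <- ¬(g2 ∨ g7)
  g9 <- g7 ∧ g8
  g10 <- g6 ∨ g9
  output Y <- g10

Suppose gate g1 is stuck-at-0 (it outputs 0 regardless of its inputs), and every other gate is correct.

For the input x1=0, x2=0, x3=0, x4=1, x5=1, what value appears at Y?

0

Propagate with g1 forced: g1=0 [stuck-at-0], g2=0, g3=0, g4=0, g5=0, g6=0, g7=1, g8=0, g9=0, g10=0.
So Y = 0. (Without the fault it would be 1.)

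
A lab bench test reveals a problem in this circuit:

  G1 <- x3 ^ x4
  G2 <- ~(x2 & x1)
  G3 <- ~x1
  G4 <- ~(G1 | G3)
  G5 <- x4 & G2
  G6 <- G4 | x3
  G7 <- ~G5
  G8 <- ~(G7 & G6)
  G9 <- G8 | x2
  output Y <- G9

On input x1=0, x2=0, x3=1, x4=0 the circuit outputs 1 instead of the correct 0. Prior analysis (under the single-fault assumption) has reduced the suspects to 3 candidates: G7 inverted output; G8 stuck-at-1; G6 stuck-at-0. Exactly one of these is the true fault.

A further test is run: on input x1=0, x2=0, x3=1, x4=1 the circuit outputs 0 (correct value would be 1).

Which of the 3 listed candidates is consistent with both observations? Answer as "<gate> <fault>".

Evaluate each candidate on input x1=0, x2=0, x3=1, x4=1:
  G7 inverted output: G1=0, G2=1, G3=1, G4=0, G5=1, G6=1, G7=1 [inverted output], G8=0, G9=0 → 0 — matches
  G8 stuck-at-1: G1=0, G2=1, G3=1, G4=0, G5=1, G6=1, G7=0, G8=1 [stuck-at-1], G9=1 → 1 — eliminated
  G6 stuck-at-0: G1=0, G2=1, G3=1, G4=0, G5=1, G6=0 [stuck-at-0], G7=0, G8=1, G9=1 → 1 — eliminated
Only G7 inverted output reproduces the observed 0.

G7 inverted output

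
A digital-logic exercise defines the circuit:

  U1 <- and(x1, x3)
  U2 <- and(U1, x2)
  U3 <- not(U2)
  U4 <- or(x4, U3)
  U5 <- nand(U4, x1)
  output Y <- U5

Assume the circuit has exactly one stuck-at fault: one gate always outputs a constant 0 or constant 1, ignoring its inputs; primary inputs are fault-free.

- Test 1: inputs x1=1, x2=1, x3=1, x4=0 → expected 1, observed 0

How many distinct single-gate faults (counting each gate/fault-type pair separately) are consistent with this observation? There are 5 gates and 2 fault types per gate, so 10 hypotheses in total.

Fault-free: U1=1, U2=1, U3=0, U4=0, U5=1 → 1. Observed 0.
  U1 stuck-at-0: output 0 ✓
  U1 stuck-at-1: output 1 ✗
  U2 stuck-at-0: output 0 ✓
  U2 stuck-at-1: output 1 ✗
  U3 stuck-at-0: output 1 ✗
  U3 stuck-at-1: output 0 ✓
  U4 stuck-at-0: output 1 ✗
  U4 stuck-at-1: output 0 ✓
  U5 stuck-at-0: output 0 ✓
  U5 stuck-at-1: output 1 ✗
Consistent faults: {U1 stuck-at-0, U2 stuck-at-0, U3 stuck-at-1, U4 stuck-at-1, U5 stuck-at-0} — 5 in all.

5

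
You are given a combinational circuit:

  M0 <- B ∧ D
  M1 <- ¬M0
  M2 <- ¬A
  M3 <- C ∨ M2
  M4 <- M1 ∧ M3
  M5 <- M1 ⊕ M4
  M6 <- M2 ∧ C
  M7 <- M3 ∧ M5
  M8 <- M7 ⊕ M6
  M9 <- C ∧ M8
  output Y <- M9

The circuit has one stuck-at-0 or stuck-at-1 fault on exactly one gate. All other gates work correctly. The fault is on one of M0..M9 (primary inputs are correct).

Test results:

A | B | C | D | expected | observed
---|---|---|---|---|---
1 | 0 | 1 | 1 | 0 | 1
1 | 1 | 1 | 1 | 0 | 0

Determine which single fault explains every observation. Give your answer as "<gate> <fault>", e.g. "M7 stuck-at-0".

M4 stuck-at-0

Fault-free values for test 1 (A=1, B=0, C=1, D=1): M0=0, M1=1, M2=0, M3=1, M4=1, M5=0, M6=0, M7=0, M8=0, M9=0, giving Y=0. Observed 1.
Test 1: faults giving observed 1 are {M2 stuck-at-1, M4 stuck-at-0, M5 stuck-at-1, M6 stuck-at-1, M7 stuck-at-1, M8 stuck-at-1, M9 stuck-at-1}.
Test 2 (A=1, B=1, C=1, D=1): fault-free M0=1, M1=0, M2=0, M3=1, M4=0, M5=0, M6=0, M7=0, M8=0, M9=0 → 0; observed 0. Eliminates M2 stuck-at-1, M5 stuck-at-1, M6 stuck-at-1, M7 stuck-at-1, M8 stuck-at-1, M9 stuck-at-1.
Only M4 stuck-at-0 is consistent with every test.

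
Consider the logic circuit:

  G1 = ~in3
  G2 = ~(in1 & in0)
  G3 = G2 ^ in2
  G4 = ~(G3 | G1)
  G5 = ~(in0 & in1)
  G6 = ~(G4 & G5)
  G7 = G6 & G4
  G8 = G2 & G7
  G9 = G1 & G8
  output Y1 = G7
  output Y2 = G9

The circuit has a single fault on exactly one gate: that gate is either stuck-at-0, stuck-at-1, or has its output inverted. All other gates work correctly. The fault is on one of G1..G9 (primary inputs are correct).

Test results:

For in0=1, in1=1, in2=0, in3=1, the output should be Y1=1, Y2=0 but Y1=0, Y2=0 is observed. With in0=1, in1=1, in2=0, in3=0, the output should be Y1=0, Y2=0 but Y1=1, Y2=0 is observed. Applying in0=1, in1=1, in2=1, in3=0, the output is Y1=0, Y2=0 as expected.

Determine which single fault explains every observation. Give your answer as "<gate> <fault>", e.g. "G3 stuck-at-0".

G1 inverted output

Fault-free values for test 1 (in0=1, in1=1, in2=0, in3=1): G1=0, G2=0, G3=0, G4=1, G5=0, G6=1, G7=1, G8=0, G9=0, giving Y1=1, Y2=0. Observed Y1=0, Y2=0.
Test 1: faults giving observed Y1=0, Y2=0 are {G1 stuck-at-1, G1 inverted output, G2 stuck-at-1, G2 inverted output, G3 stuck-at-1, G3 inverted output, G4 stuck-at-0, G4 inverted output, G5 stuck-at-1, G5 inverted output, G6 stuck-at-0, G6 inverted output, G7 stuck-at-0, G7 inverted output}.
Test 2 (in0=1, in1=1, in2=0, in3=0): fault-free G1=1, G2=0, G3=0, G4=0, G5=0, G6=1, G7=0, G8=0, G9=0 → Y1=0, Y2=0; observed Y1=1, Y2=0. Eliminates G1 stuck-at-1, G2 stuck-at-1, G2 inverted output, G3 stuck-at-1, G3 inverted output, G4 stuck-at-0, G5 stuck-at-1, G5 inverted output, G6 stuck-at-0, G6 inverted output, G7 stuck-at-0.
Test 3 (in0=1, in1=1, in2=1, in3=0): fault-free G1=1, G2=0, G3=1, G4=0, G5=0, G6=1, G7=0, G8=0, G9=0 → Y1=0, Y2=0; observed Y1=0, Y2=0. Eliminates G4 inverted output, G7 inverted output.
Only G1 inverted output is consistent with every test.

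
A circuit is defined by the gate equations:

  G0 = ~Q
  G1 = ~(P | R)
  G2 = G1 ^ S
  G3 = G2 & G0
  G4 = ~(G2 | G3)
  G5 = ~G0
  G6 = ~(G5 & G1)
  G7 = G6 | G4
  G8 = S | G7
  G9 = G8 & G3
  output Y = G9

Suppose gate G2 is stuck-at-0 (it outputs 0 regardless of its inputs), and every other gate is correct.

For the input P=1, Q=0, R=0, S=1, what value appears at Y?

0

Propagate with G2 forced: G0=1, G1=0, G2=0 [stuck-at-0], G3=0, G4=1, G5=0, G6=1, G7=1, G8=1, G9=0.
So Y = 0. (Without the fault it would be 1.)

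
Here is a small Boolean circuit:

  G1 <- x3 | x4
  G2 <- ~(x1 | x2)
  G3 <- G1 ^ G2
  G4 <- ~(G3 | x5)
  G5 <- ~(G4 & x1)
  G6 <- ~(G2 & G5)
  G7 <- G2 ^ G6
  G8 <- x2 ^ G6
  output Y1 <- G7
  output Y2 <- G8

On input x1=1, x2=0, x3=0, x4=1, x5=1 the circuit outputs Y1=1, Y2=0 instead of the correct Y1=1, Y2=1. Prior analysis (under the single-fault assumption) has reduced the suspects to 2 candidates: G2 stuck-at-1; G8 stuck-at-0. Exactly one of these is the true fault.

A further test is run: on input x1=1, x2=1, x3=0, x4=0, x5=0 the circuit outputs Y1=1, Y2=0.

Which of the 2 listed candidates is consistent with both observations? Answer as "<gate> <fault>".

Evaluate each candidate on input x1=1, x2=1, x3=0, x4=0, x5=0:
  G2 stuck-at-1: G1=0, G2=1 [stuck-at-1], G3=1, G4=0, G5=1, G6=0, G7=1, G8=1 → Y1=1, Y2=1 — eliminated
  G8 stuck-at-0: G1=0, G2=0, G3=0, G4=1, G5=0, G6=1, G7=1, G8=0 [stuck-at-0] → Y1=1, Y2=0 — matches
Only G8 stuck-at-0 reproduces the observed Y1=1, Y2=0.

G8 stuck-at-0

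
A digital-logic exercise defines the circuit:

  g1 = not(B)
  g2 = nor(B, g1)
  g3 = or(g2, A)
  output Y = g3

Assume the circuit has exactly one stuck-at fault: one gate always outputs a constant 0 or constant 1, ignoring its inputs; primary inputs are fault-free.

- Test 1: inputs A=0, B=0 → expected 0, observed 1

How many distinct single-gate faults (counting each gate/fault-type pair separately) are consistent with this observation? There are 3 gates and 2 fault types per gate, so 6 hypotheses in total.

Fault-free: g1=1, g2=0, g3=0 → 0. Observed 1.
  g1 stuck-at-0: output 1 ✓
  g1 stuck-at-1: output 0 ✗
  g2 stuck-at-0: output 0 ✗
  g2 stuck-at-1: output 1 ✓
  g3 stuck-at-0: output 0 ✗
  g3 stuck-at-1: output 1 ✓
Consistent faults: {g1 stuck-at-0, g2 stuck-at-1, g3 stuck-at-1} — 3 in all.

3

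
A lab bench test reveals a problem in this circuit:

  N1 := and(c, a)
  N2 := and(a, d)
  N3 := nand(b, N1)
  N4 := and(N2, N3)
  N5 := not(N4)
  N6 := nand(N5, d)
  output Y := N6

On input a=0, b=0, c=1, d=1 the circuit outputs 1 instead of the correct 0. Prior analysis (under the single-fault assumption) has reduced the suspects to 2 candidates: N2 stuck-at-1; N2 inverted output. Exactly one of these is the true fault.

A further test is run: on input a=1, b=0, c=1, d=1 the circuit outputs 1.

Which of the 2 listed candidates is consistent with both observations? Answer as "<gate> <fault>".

N2 stuck-at-1

Evaluate each candidate on input a=1, b=0, c=1, d=1:
  N2 stuck-at-1: N1=1, N2=1 [stuck-at-1], N3=1, N4=1, N5=0, N6=1 → 1 — matches
  N2 inverted output: N1=1, N2=0 [inverted output], N3=1, N4=0, N5=1, N6=0 → 0 — eliminated
Only N2 stuck-at-1 reproduces the observed 1.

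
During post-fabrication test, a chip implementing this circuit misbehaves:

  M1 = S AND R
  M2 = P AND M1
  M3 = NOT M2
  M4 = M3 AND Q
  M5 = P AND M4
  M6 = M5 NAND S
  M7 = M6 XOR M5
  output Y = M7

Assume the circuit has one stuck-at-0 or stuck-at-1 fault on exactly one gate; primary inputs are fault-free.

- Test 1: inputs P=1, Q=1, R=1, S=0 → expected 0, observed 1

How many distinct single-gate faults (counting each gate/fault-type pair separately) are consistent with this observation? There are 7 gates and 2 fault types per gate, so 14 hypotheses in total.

Fault-free: M1=0, M2=0, M3=1, M4=1, M5=1, M6=1, M7=0 → 0. Observed 1.
  M1 stuck-at-0: output 0 ✗
  M1 stuck-at-1: output 1 ✓
  M2 stuck-at-0: output 0 ✗
  M2 stuck-at-1: output 1 ✓
  M3 stuck-at-0: output 1 ✓
  M3 stuck-at-1: output 0 ✗
  M4 stuck-at-0: output 1 ✓
  M4 stuck-at-1: output 0 ✗
  M5 stuck-at-0: output 1 ✓
  M5 stuck-at-1: output 0 ✗
  M6 stuck-at-0: output 1 ✓
  M6 stuck-at-1: output 0 ✗
  M7 stuck-at-0: output 0 ✗
  M7 stuck-at-1: output 1 ✓
Consistent faults: {M1 stuck-at-1, M2 stuck-at-1, M3 stuck-at-0, M4 stuck-at-0, M5 stuck-at-0, M6 stuck-at-0, M7 stuck-at-1} — 7 in all.

7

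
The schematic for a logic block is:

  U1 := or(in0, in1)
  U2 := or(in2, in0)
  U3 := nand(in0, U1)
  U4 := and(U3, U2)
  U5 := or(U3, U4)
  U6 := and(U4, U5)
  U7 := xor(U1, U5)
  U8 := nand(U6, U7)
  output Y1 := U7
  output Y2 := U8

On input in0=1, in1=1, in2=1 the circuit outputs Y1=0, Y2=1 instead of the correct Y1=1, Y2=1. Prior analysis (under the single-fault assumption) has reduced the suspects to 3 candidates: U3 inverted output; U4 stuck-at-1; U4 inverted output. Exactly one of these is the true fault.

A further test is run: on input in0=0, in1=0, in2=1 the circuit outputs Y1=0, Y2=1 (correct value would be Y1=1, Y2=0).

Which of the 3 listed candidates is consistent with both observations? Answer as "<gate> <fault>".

Evaluate each candidate on input in0=0, in1=0, in2=1:
  U3 inverted output: U1=0, U2=1, U3=0 [inverted output], U4=0, U5=0, U6=0, U7=0, U8=1 → Y1=0, Y2=1 — matches
  U4 stuck-at-1: U1=0, U2=1, U3=1, U4=1 [stuck-at-1], U5=1, U6=1, U7=1, U8=0 → Y1=1, Y2=0 — eliminated
  U4 inverted output: U1=0, U2=1, U3=1, U4=0 [inverted output], U5=1, U6=0, U7=1, U8=1 → Y1=1, Y2=1 — eliminated
Only U3 inverted output reproduces the observed Y1=0, Y2=1.

U3 inverted output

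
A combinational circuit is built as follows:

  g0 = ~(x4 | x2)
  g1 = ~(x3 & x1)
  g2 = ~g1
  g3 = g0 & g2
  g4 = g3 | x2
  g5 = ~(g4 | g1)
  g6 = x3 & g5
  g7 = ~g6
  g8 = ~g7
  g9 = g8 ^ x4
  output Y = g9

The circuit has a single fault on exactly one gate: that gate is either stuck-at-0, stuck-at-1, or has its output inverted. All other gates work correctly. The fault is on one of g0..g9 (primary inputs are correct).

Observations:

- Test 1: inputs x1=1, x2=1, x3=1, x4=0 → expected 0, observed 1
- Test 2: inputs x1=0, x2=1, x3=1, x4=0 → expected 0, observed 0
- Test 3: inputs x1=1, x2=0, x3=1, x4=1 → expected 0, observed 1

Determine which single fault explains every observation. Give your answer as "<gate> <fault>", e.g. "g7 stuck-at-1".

g4 inverted output

Fault-free values for test 1 (x1=1, x2=1, x3=1, x4=0): g0=0, g1=0, g2=1, g3=0, g4=1, g5=0, g6=0, g7=1, g8=0, g9=0, giving Y=0. Observed 1.
Test 1: faults giving observed 1 are {g4 stuck-at-0, g4 inverted output, g5 stuck-at-1, g5 inverted output, g6 stuck-at-1, g6 inverted output, g7 stuck-at-0, g7 inverted output, g8 stuck-at-1, g8 inverted output, g9 stuck-at-1, g9 inverted output}.
Test 2 (x1=0, x2=1, x3=1, x4=0): fault-free g0=0, g1=1, g2=0, g3=0, g4=1, g5=0, g6=0, g7=1, g8=0, g9=0 → 0; observed 0. Eliminates g5 stuck-at-1, g5 inverted output, g6 stuck-at-1, g6 inverted output, g7 stuck-at-0, g7 inverted output, g8 stuck-at-1, g8 inverted output, g9 stuck-at-1, g9 inverted output.
Test 3 (x1=1, x2=0, x3=1, x4=1): fault-free g0=0, g1=0, g2=1, g3=0, g4=0, g5=1, g6=1, g7=0, g8=1, g9=0 → 0; observed 1. Eliminates g4 stuck-at-0.
Only g4 inverted output is consistent with every test.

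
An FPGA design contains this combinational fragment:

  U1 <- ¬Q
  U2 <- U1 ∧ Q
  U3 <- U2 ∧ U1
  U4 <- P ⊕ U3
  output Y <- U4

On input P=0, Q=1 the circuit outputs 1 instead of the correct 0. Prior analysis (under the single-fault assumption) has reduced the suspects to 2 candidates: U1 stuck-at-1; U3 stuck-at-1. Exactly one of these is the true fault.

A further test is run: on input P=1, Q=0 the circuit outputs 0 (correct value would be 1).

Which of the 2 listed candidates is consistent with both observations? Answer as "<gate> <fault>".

U3 stuck-at-1

Evaluate each candidate on input P=1, Q=0:
  U1 stuck-at-1: U1=1 [stuck-at-1], U2=0, U3=0, U4=1 → 1 — eliminated
  U3 stuck-at-1: U1=1, U2=0, U3=1 [stuck-at-1], U4=0 → 0 — matches
Only U3 stuck-at-1 reproduces the observed 0.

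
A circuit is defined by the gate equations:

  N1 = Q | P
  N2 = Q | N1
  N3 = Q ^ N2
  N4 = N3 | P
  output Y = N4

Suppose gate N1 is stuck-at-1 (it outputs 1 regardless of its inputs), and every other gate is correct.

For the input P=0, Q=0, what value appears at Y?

1

Propagate with N1 forced: N1=1 [stuck-at-1], N2=1, N3=1, N4=1.
So Y = 1. (Without the fault it would be 0.)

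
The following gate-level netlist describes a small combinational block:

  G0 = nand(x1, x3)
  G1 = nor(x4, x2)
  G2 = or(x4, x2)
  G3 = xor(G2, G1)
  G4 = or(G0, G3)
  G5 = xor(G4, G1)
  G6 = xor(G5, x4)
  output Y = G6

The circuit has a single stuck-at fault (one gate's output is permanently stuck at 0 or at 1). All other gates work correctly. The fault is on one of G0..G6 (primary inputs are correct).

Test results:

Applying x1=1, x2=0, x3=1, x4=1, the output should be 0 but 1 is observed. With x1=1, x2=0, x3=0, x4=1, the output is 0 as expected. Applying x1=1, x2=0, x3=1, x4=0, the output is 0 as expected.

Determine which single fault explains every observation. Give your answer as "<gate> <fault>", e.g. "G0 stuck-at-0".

G2 stuck-at-0

Fault-free values for test 1 (x1=1, x2=0, x3=1, x4=1): G0=0, G1=0, G2=1, G3=1, G4=1, G5=1, G6=0, giving Y=0. Observed 1.
Test 1: faults giving observed 1 are {G2 stuck-at-0, G3 stuck-at-0, G4 stuck-at-0, G5 stuck-at-0, G6 stuck-at-1}.
Test 2 (x1=1, x2=0, x3=0, x4=1): fault-free G0=1, G1=0, G2=1, G3=1, G4=1, G5=1, G6=0 → 0; observed 0. Eliminates G4 stuck-at-0, G5 stuck-at-0, G6 stuck-at-1.
Test 3 (x1=1, x2=0, x3=1, x4=0): fault-free G0=0, G1=1, G2=0, G3=1, G4=1, G5=0, G6=0 → 0; observed 0. Eliminates G3 stuck-at-0.
Only G2 stuck-at-0 is consistent with every test.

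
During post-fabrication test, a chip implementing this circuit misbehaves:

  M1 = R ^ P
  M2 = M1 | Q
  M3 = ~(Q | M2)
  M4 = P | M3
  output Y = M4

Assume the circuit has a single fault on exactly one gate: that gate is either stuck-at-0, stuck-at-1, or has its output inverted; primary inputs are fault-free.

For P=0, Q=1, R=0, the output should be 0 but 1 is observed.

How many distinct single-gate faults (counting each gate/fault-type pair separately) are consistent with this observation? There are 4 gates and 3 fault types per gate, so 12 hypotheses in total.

Fault-free: M1=0, M2=1, M3=0, M4=0 → 0. Observed 1.
  M1 stuck-at-0: output 0 ✗
  M1 stuck-at-1: output 0 ✗
  M1 inverted output: output 0 ✗
  M2 stuck-at-0: output 0 ✗
  M2 stuck-at-1: output 0 ✗
  M2 inverted output: output 0 ✗
  M3 stuck-at-0: output 0 ✗
  M3 stuck-at-1: output 1 ✓
  M3 inverted output: output 1 ✓
  M4 stuck-at-0: output 0 ✗
  M4 stuck-at-1: output 1 ✓
  M4 inverted output: output 1 ✓
Consistent faults: {M3 stuck-at-1, M3 inverted output, M4 stuck-at-1, M4 inverted output} — 4 in all.

4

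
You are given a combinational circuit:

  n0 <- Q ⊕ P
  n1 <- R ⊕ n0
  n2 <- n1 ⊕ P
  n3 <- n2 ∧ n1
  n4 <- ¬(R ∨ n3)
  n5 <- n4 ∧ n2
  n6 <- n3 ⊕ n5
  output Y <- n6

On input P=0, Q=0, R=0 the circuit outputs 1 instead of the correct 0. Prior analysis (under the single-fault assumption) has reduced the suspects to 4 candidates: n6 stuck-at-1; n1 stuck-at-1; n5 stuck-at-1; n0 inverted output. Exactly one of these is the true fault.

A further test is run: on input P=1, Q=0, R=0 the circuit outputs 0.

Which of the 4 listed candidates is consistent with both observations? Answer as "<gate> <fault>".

n1 stuck-at-1

Evaluate each candidate on input P=1, Q=0, R=0:
  n6 stuck-at-1: n0=1, n1=1, n2=0, n3=0, n4=1, n5=0, n6=1 [stuck-at-1] → 1 — eliminated
  n1 stuck-at-1: n0=1, n1=1 [stuck-at-1], n2=0, n3=0, n4=1, n5=0, n6=0 → 0 — matches
  n5 stuck-at-1: n0=1, n1=1, n2=0, n3=0, n4=1, n5=1 [stuck-at-1], n6=1 → 1 — eliminated
  n0 inverted output: n0=0 [inverted output], n1=0, n2=1, n3=0, n4=1, n5=1, n6=1 → 1 — eliminated
Only n1 stuck-at-1 reproduces the observed 0.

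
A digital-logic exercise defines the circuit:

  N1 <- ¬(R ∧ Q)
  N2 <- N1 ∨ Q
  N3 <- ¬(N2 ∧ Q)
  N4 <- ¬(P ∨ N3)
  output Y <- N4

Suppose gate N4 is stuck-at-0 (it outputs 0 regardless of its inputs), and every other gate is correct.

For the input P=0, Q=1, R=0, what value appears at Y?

0

Propagate with N4 forced: N1=1, N2=1, N3=0, N4=0 [stuck-at-0].
So Y = 0. (Without the fault it would be 1.)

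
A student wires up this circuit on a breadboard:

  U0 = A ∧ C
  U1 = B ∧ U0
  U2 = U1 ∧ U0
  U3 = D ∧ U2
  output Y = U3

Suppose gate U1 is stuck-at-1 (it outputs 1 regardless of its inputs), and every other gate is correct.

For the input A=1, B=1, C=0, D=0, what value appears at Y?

0

Propagate with U1 forced: U0=0, U1=1 [stuck-at-1], U2=0, U3=0.
So Y = 0. (Same as the fault-free value — the fault is masked on this input.)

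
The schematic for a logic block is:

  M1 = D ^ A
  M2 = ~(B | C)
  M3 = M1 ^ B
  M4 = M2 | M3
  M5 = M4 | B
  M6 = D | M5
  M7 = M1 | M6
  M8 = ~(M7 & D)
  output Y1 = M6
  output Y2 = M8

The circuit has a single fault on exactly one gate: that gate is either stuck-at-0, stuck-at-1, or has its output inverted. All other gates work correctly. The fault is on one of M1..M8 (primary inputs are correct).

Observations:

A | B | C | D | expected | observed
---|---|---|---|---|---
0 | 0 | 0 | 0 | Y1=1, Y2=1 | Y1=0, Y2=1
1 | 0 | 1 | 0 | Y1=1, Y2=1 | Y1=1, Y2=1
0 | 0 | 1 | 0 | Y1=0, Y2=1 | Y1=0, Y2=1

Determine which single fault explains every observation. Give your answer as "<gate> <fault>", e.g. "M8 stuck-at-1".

Fault-free values for test 1 (A=0, B=0, C=0, D=0): M1=0, M2=1, M3=0, M4=1, M5=1, M6=1, M7=1, M8=1, giving Y1=1, Y2=1. Observed Y1=0, Y2=1.
Test 1: faults giving observed Y1=0, Y2=1 are {M2 stuck-at-0, M2 inverted output, M4 stuck-at-0, M4 inverted output, M5 stuck-at-0, M5 inverted output, M6 stuck-at-0, M6 inverted output}.
Test 2 (A=1, B=0, C=1, D=0): fault-free M1=1, M2=0, M3=1, M4=1, M5=1, M6=1, M7=1, M8=1 → Y1=1, Y2=1; observed Y1=1, Y2=1. Eliminates M4 stuck-at-0, M4 inverted output, M5 stuck-at-0, M5 inverted output, M6 stuck-at-0, M6 inverted output.
Test 3 (A=0, B=0, C=1, D=0): fault-free M1=0, M2=0, M3=0, M4=0, M5=0, M6=0, M7=0, M8=1 → Y1=0, Y2=1; observed Y1=0, Y2=1. Eliminates M2 inverted output.
Only M2 stuck-at-0 is consistent with every test.

M2 stuck-at-0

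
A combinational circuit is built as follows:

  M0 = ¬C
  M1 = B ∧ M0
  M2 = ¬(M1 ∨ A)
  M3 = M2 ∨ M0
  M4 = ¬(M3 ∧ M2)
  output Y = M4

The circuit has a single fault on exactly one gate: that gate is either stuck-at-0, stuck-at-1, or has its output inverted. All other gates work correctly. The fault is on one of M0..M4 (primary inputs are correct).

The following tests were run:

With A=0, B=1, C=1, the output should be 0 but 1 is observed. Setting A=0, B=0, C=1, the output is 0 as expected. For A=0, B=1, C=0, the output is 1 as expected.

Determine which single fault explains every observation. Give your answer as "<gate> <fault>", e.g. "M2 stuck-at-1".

Fault-free values for test 1 (A=0, B=1, C=1): M0=0, M1=0, M2=1, M3=1, M4=0, giving Y=0. Observed 1.
Test 1: faults giving observed 1 are {M0 stuck-at-1, M0 inverted output, M1 stuck-at-1, M1 inverted output, M2 stuck-at-0, M2 inverted output, M3 stuck-at-0, M3 inverted output, M4 stuck-at-1, M4 inverted output}.
Test 2 (A=0, B=0, C=1): fault-free M0=0, M1=0, M2=1, M3=1, M4=0 → 0; observed 0. Eliminates M1 stuck-at-1, M1 inverted output, M2 stuck-at-0, M2 inverted output, M3 stuck-at-0, M3 inverted output, M4 stuck-at-1, M4 inverted output.
Test 3 (A=0, B=1, C=0): fault-free M0=1, M1=1, M2=0, M3=1, M4=1 → 1; observed 1. Eliminates M0 inverted output.
Only M0 stuck-at-1 is consistent with every test.

M0 stuck-at-1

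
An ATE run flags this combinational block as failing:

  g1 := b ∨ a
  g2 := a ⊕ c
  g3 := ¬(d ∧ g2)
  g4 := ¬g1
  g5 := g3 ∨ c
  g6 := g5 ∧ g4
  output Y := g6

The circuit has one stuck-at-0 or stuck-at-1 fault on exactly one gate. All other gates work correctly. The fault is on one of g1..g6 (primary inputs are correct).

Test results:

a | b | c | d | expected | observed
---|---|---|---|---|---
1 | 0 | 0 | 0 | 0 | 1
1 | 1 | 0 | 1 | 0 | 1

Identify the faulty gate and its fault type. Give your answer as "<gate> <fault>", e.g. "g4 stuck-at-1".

Fault-free values for test 1 (a=1, b=0, c=0, d=0): g1=1, g2=1, g3=1, g4=0, g5=1, g6=0, giving Y=0. Observed 1.
Test 1: faults giving observed 1 are {g1 stuck-at-0, g4 stuck-at-1, g6 stuck-at-1}.
Test 2 (a=1, b=1, c=0, d=1): fault-free g1=1, g2=1, g3=0, g4=0, g5=0, g6=0 → 0; observed 1. Eliminates g1 stuck-at-0, g4 stuck-at-1.
Only g6 stuck-at-1 is consistent with every test.

g6 stuck-at-1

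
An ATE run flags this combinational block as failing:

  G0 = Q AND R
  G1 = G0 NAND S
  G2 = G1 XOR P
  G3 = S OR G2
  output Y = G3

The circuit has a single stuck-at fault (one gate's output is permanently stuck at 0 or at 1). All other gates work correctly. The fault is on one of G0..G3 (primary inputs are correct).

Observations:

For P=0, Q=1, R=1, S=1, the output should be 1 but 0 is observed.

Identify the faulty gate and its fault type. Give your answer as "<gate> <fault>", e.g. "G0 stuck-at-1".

Fault-free values for test 1 (P=0, Q=1, R=1, S=1): G0=1, G1=0, G2=0, G3=1, giving Y=1. Observed 0.
Test 1: faults giving observed 0 are {G3 stuck-at-0}.
Only G3 stuck-at-0 is consistent with every test.

G3 stuck-at-0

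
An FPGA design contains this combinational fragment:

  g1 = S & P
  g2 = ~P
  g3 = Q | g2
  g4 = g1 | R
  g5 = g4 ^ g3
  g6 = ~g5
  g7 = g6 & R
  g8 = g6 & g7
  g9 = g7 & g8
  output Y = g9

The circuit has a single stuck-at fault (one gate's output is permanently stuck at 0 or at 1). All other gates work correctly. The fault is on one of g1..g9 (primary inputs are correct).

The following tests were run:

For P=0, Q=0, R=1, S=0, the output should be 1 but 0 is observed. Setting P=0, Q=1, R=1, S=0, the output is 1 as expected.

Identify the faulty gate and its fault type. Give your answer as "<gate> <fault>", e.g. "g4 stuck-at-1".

g2 stuck-at-0

Fault-free values for test 1 (P=0, Q=0, R=1, S=0): g1=0, g2=1, g3=1, g4=1, g5=0, g6=1, g7=1, g8=1, g9=1, giving Y=1. Observed 0.
Test 1: faults giving observed 0 are {g2 stuck-at-0, g3 stuck-at-0, g4 stuck-at-0, g5 stuck-at-1, g6 stuck-at-0, g7 stuck-at-0, g8 stuck-at-0, g9 stuck-at-0}.
Test 2 (P=0, Q=1, R=1, S=0): fault-free g1=0, g2=1, g3=1, g4=1, g5=0, g6=1, g7=1, g8=1, g9=1 → 1; observed 1. Eliminates g3 stuck-at-0, g4 stuck-at-0, g5 stuck-at-1, g6 stuck-at-0, g7 stuck-at-0, g8 stuck-at-0, g9 stuck-at-0.
Only g2 stuck-at-0 is consistent with every test.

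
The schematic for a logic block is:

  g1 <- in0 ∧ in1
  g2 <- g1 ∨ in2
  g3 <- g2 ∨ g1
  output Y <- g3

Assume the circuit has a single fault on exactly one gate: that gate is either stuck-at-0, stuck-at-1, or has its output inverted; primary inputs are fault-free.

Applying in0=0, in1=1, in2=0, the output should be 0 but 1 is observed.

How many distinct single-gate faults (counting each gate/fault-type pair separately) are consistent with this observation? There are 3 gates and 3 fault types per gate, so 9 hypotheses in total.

Fault-free: g1=0, g2=0, g3=0 → 0. Observed 1.
  g1 stuck-at-0: output 0 ✗
  g1 stuck-at-1: output 1 ✓
  g1 inverted output: output 1 ✓
  g2 stuck-at-0: output 0 ✗
  g2 stuck-at-1: output 1 ✓
  g2 inverted output: output 1 ✓
  g3 stuck-at-0: output 0 ✗
  g3 stuck-at-1: output 1 ✓
  g3 inverted output: output 1 ✓
Consistent faults: {g1 stuck-at-1, g1 inverted output, g2 stuck-at-1, g2 inverted output, g3 stuck-at-1, g3 inverted output} — 6 in all.

6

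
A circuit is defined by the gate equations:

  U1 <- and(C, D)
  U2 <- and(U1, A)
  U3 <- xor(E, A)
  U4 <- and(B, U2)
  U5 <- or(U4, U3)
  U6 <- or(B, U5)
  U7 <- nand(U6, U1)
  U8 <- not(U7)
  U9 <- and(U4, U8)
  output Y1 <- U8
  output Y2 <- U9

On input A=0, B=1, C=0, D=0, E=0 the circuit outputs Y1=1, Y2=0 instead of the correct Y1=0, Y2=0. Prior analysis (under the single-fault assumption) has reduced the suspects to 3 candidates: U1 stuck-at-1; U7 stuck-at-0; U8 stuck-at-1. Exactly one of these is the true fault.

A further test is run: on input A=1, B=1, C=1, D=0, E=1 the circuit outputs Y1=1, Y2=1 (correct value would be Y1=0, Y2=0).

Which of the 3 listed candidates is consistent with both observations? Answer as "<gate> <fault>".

U1 stuck-at-1

Evaluate each candidate on input A=1, B=1, C=1, D=0, E=1:
  U1 stuck-at-1: U1=1 [stuck-at-1], U2=1, U3=0, U4=1, U5=1, U6=1, U7=0, U8=1, U9=1 → Y1=1, Y2=1 — matches
  U7 stuck-at-0: U1=0, U2=0, U3=0, U4=0, U5=0, U6=1, U7=0 [stuck-at-0], U8=1, U9=0 → Y1=1, Y2=0 — eliminated
  U8 stuck-at-1: U1=0, U2=0, U3=0, U4=0, U5=0, U6=1, U7=1, U8=1 [stuck-at-1], U9=0 → Y1=1, Y2=0 — eliminated
Only U1 stuck-at-1 reproduces the observed Y1=1, Y2=1.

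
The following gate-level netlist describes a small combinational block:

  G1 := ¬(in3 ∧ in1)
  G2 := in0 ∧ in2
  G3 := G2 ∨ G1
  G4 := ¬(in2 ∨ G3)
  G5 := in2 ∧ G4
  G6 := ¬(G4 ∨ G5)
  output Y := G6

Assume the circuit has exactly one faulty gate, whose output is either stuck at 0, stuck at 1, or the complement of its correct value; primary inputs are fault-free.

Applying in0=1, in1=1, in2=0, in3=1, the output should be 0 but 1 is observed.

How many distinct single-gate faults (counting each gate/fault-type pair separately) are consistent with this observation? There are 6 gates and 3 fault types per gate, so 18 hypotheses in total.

Fault-free: G1=0, G2=0, G3=0, G4=1, G5=0, G6=0 → 0. Observed 1.
  G1: stuck-at-1, inverted output ✓; others ✗
  G2: stuck-at-1, inverted output ✓; others ✗
  G3: stuck-at-1, inverted output ✓; others ✗
  G4: stuck-at-0, inverted output ✓; others ✗
  G5: none of the 3 fault types match ✗
  G6: stuck-at-1, inverted output ✓; others ✗
Consistent faults: {G1 stuck-at-1, G1 inverted output, G2 stuck-at-1, G2 inverted output, G3 stuck-at-1, G3 inverted output, G4 stuck-at-0, G4 inverted output, G6 stuck-at-1, G6 inverted output} — 10 in all.

10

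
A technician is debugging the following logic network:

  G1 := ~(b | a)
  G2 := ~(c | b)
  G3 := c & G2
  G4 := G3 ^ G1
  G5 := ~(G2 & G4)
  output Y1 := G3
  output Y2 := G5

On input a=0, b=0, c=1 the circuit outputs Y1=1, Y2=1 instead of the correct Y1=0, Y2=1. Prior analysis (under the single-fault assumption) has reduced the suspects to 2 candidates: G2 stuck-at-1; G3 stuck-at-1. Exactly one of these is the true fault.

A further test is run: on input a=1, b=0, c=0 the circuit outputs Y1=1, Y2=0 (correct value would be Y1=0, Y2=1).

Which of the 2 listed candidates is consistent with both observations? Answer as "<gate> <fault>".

G3 stuck-at-1

Evaluate each candidate on input a=1, b=0, c=0:
  G2 stuck-at-1: G1=0, G2=1 [stuck-at-1], G3=0, G4=0, G5=1 → Y1=0, Y2=1 — eliminated
  G3 stuck-at-1: G1=0, G2=1, G3=1 [stuck-at-1], G4=1, G5=0 → Y1=1, Y2=0 — matches
Only G3 stuck-at-1 reproduces the observed Y1=1, Y2=0.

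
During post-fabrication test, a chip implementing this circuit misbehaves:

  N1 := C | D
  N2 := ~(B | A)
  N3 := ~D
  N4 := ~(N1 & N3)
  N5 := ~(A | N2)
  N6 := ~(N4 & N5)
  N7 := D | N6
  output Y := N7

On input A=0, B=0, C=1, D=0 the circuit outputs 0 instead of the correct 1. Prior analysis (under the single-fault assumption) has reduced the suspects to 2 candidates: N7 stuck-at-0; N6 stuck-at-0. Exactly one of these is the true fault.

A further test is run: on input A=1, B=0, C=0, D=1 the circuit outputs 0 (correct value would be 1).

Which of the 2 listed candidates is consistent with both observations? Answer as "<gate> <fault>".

Evaluate each candidate on input A=1, B=0, C=0, D=1:
  N7 stuck-at-0: N1=1, N2=0, N3=0, N4=1, N5=0, N6=1, N7=0 [stuck-at-0] → 0 — matches
  N6 stuck-at-0: N1=1, N2=0, N3=0, N4=1, N5=0, N6=0 [stuck-at-0], N7=1 → 1 — eliminated
Only N7 stuck-at-0 reproduces the observed 0.

N7 stuck-at-0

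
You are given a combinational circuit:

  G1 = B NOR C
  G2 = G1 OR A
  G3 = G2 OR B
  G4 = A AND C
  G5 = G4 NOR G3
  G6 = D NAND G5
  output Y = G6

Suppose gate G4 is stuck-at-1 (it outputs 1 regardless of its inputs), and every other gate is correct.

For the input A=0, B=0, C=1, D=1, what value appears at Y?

1

Propagate with G4 forced: G1=0, G2=0, G3=0, G4=1 [stuck-at-1], G5=0, G6=1.
So Y = 1. (Without the fault it would be 0.)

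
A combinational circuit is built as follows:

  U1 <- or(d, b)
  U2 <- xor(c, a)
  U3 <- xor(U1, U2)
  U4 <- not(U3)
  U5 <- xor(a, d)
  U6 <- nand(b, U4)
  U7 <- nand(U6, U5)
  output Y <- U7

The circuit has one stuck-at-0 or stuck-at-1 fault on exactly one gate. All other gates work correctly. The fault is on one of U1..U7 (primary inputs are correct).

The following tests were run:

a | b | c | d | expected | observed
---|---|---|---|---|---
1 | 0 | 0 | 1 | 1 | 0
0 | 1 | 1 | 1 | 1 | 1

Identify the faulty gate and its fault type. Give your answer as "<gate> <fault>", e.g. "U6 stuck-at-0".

U5 stuck-at-1

Fault-free values for test 1 (a=1, b=0, c=0, d=1): U1=1, U2=1, U3=0, U4=1, U5=0, U6=1, U7=1, giving Y=1. Observed 0.
Test 1: faults giving observed 0 are {U5 stuck-at-1, U7 stuck-at-0}.
Test 2 (a=0, b=1, c=1, d=1): fault-free U1=1, U2=1, U3=0, U4=1, U5=1, U6=0, U7=1 → 1; observed 1. Eliminates U7 stuck-at-0.
Only U5 stuck-at-1 is consistent with every test.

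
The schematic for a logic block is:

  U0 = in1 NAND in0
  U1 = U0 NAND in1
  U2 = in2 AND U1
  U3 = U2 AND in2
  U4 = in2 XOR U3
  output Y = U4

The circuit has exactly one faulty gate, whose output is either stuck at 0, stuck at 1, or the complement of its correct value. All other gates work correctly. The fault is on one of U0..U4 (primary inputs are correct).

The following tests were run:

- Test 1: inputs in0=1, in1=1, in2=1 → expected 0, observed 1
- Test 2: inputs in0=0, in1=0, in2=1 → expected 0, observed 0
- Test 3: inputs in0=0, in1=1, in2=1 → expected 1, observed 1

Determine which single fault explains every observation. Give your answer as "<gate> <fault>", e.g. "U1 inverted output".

U0 stuck-at-1

Fault-free values for test 1 (in0=1, in1=1, in2=1): U0=0, U1=1, U2=1, U3=1, U4=0, giving Y=0. Observed 1.
Test 1: faults giving observed 1 are {U0 stuck-at-1, U0 inverted output, U1 stuck-at-0, U1 inverted output, U2 stuck-at-0, U2 inverted output, U3 stuck-at-0, U3 inverted output, U4 stuck-at-1, U4 inverted output}.
Test 2 (in0=0, in1=0, in2=1): fault-free U0=1, U1=1, U2=1, U3=1, U4=0 → 0; observed 0. Eliminates U1 stuck-at-0, U1 inverted output, U2 stuck-at-0, U2 inverted output, U3 stuck-at-0, U3 inverted output, U4 stuck-at-1, U4 inverted output.
Test 3 (in0=0, in1=1, in2=1): fault-free U0=1, U1=0, U2=0, U3=0, U4=1 → 1; observed 1. Eliminates U0 inverted output.
Only U0 stuck-at-1 is consistent with every test.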